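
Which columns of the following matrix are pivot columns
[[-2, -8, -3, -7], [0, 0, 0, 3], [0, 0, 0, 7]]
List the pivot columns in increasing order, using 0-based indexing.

0, 3

R1 → -1/2·R1
R2 → 1/3·R2
R3 → R3 − 7·R2
R1 → R1 − 7/2·R2
Pivot columns are the columns containing a leading 1.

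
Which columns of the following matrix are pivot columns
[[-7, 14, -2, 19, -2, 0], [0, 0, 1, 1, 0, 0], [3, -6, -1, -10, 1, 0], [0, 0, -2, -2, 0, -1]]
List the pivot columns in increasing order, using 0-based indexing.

0, 2, 4, 5

ρ1 -> -1/7·ρ1
  [ 1  -2  2/7  -19/7  2/7   0 ]
  [ 0   0    1      1    0   0 ]
  [ 3  -6   -1    -10    1   0 ]
  [ 0   0   -2     -2    0  -1 ]
ρ3 -> ρ3 − 3·ρ1
  [ 1  -2    2/7  -19/7  2/7   0 ]
  [ 0   0      1      1    0   0 ]
  [ 0   0  -13/7  -13/7  1/7   0 ]
  [ 0   0     -2     -2    0  -1 ]
ρ3 -> ρ3 + 13/7·ρ2
  [ 1  -2  2/7  -19/7  2/7   0 ]
  [ 0   0    1      1    0   0 ]
  [ 0   0    0      0  1/7   0 ]
  [ 0   0   -2     -2    0  -1 ]
ρ4 -> ρ4 + 2·ρ2
  [ 1  -2  2/7  -19/7  2/7   0 ]
  [ 0   0    1      1    0   0 ]
  [ 0   0    0      0  1/7   0 ]
  [ 0   0    0      0    0  -1 ]
ρ3 -> 7·ρ3
  [ 1  -2  2/7  -19/7  2/7   0 ]
  [ 0   0    1      1    0   0 ]
  [ 0   0    0      0    1   0 ]
  [ 0   0    0      0    0  -1 ]
ρ4 -> -1·ρ4
  [ 1  -2  2/7  -19/7  2/7  0 ]
  [ 0   0    1      1    0  0 ]
  [ 0   0    0      0    1  0 ]
  [ 0   0    0      0    0  1 ]
ρ1 -> ρ1 − 2/7·ρ3
  [ 1  -2  2/7  -19/7  0  0 ]
  [ 0   0    1      1  0  0 ]
  [ 0   0    0      0  1  0 ]
  [ 0   0    0      0  0  1 ]
ρ1 -> ρ1 − 2/7·ρ2
  [ 1  -2  0  -3  0  0 ]
  [ 0   0  1   1  0  0 ]
  [ 0   0  0   0  1  0 ]
  [ 0   0  0   0  0  1 ]
Pivot columns are the columns containing a leading 1.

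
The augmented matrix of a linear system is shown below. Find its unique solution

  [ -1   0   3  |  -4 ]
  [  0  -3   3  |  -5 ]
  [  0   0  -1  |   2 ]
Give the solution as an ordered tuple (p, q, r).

(-2, -1/3, -2)

r1 → -1·r1
r2 → -1/3·r2
r3 → -1·r3
r2 → r2 + r3
r1 → r1 + 3·r3
Reading off the last column: p = -2, q = -1/3, r = -2.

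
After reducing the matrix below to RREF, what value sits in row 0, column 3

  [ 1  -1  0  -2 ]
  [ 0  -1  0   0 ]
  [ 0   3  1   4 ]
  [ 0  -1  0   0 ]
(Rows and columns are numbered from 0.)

-2

ρ2 ← -1·ρ2
ρ3 ← ρ3 − 3·ρ2
ρ4 ← ρ4 + ρ2
ρ1 ← ρ1 + ρ2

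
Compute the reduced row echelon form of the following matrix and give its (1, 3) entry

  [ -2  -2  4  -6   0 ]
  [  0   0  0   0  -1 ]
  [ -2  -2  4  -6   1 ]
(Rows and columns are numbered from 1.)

ρ1 := -1/2·ρ1
ρ3 := ρ3 + 2·ρ1
ρ2 := -1·ρ2
ρ3 := ρ3 − ρ2

-2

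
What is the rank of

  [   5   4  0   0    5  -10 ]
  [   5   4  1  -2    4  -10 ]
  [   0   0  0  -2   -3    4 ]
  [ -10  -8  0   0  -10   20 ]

rank = 3

Multiply r1 by 1/5.
  [   1  4/5  0   0    1   -2 ]
  [   5    4  1  -2    4  -10 ]
  [   0    0  0  -2   -3    4 ]
  [ -10   -8  0   0  -10   20 ]
Subtract 5 times r1 from r2.
  [   1  4/5  0   0    1  -2 ]
  [   0    0  1  -2   -1   0 ]
  [   0    0  0  -2   -3   4 ]
  [ -10   -8  0   0  -10  20 ]
Add 10 times r1 to r4.
  [ 1  4/5  0   0   1  -2 ]
  [ 0    0  1  -2  -1   0 ]
  [ 0    0  0  -2  -3   4 ]
  [ 0    0  0   0   0   0 ]
Multiply r3 by -1/2.
  [ 1  4/5  0   0    1  -2 ]
  [ 0    0  1  -2   -1   0 ]
  [ 0    0  0   1  3/2  -2 ]
  [ 0    0  0   0    0   0 ]
Add 2 times r3 to r2.
  [ 1  4/5  0  0    1  -2 ]
  [ 0    0  1  0    2  -4 ]
  [ 0    0  0  1  3/2  -2 ]
  [ 0    0  0  0    0   0 ]
The reduced form has 3 nonzero rows.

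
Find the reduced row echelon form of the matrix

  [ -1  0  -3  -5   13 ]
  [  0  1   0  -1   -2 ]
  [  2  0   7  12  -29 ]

ρ1 ← -1·ρ1
  [ 1  0  3   5  -13 ]
  [ 0  1  0  -1   -2 ]
  [ 2  0  7  12  -29 ]
ρ3 ← ρ3 − 2·ρ1
  [ 1  0  3   5  -13 ]
  [ 0  1  0  -1   -2 ]
  [ 0  0  1   2   -3 ]
ρ1 ← ρ1 − 3·ρ3
  [ 1  0  0  -1  -4 ]
  [ 0  1  0  -1  -2 ]
  [ 0  0  1   2  -3 ]

[[1, 0, 0, -1, -4], [0, 1, 0, -1, -2], [0, 0, 1, 2, -3]]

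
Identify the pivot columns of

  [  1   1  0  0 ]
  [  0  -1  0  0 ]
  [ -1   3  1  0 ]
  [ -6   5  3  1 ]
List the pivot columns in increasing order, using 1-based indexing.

r3 → r3 + r1
r4 → r4 + 6·r1
r2 → -1·r2
r3 → r3 − 4·r2
r4 → r4 − 11·r2
r4 → r4 − 3·r3
r1 → r1 − r2
Pivot columns are the columns containing a leading 1.

1, 2, 3, 4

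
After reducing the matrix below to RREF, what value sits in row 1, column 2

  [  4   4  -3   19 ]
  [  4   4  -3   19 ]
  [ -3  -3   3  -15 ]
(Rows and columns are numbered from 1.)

R1 -> 1/4·R1
  [  1   1  -3/4  19/4 ]
  [  4   4    -3    19 ]
  [ -3  -3     3   -15 ]
R2 -> R2 − 4·R1
  [  1   1  -3/4  19/4 ]
  [  0   0     0     0 ]
  [ -3  -3     3   -15 ]
R3 -> R3 + 3·R1
  [ 1  1  -3/4  19/4 ]
  [ 0  0     0     0 ]
  [ 0  0   3/4  -3/4 ]
R2 <-> R3
  [ 1  1  -3/4  19/4 ]
  [ 0  0   3/4  -3/4 ]
  [ 0  0     0     0 ]
R2 -> 4/3·R2
  [ 1  1  -3/4  19/4 ]
  [ 0  0     1    -1 ]
  [ 0  0     0     0 ]
R1 -> R1 + 3/4·R2
  [ 1  1  0   4 ]
  [ 0  0  1  -1 ]
  [ 0  0  0   0 ]

1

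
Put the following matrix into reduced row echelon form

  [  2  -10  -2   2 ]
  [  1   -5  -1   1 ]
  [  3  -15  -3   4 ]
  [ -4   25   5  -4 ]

ρ1 := 1/2·ρ1
  [  1   -5  -1   1 ]
  [  1   -5  -1   1 ]
  [  3  -15  -3   4 ]
  [ -4   25   5  -4 ]
ρ2 := ρ2 − ρ1
  [  1   -5  -1   1 ]
  [  0    0   0   0 ]
  [  3  -15  -3   4 ]
  [ -4   25   5  -4 ]
ρ3 := ρ3 − 3·ρ1
  [  1  -5  -1   1 ]
  [  0   0   0   0 ]
  [  0   0   0   1 ]
  [ -4  25   5  -4 ]
ρ4 := ρ4 + 4·ρ1
  [ 1  -5  -1  1 ]
  [ 0   0   0  0 ]
  [ 0   0   0  1 ]
  [ 0   5   1  0 ]
ρ2 <=> ρ4
  [ 1  -5  -1  1 ]
  [ 0   5   1  0 ]
  [ 0   0   0  1 ]
  [ 0   0   0  0 ]
ρ2 := 1/5·ρ2
  [ 1  -5   -1  1 ]
  [ 0   1  1/5  0 ]
  [ 0   0    0  1 ]
  [ 0   0    0  0 ]
ρ1 := ρ1 − ρ3
  [ 1  -5   -1  0 ]
  [ 0   1  1/5  0 ]
  [ 0   0    0  1 ]
  [ 0   0    0  0 ]
ρ1 := ρ1 + 5·ρ2
  [ 1  0    0  0 ]
  [ 0  1  1/5  0 ]
  [ 0  0    0  1 ]
  [ 0  0    0  0 ]

[[1, 0, 0, 0], [0, 1, 1/5, 0], [0, 0, 0, 1], [0, 0, 0, 0]]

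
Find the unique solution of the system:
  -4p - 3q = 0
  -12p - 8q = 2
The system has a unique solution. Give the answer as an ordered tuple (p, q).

Form the augmented matrix and row-reduce:
  [  -4  -3  |  0 ]
  [ -12  -8  |  2 ]
Multiply R1 by -1/4.
  [   1  3/4  |  0 ]
  [ -12   -8  |  2 ]
Add 12 times R1 to R2.
  [ 1  3/4  |  0 ]
  [ 0    1  |  2 ]
Subtract 3/4 times R2 from R1.
  [ 1  0  |  -3/2 ]
  [ 0  1  |     2 ]
Reading off the last column: p = -3/2, q = 2.

(-3/2, 2)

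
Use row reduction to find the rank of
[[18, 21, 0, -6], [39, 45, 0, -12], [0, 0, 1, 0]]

R1 -> 1/18·R1
R2 -> R2 − 39·R1
R2 -> -2·R2
R1 -> R1 − 7/6·R2
The reduced form has 3 nonzero rows.

rank = 3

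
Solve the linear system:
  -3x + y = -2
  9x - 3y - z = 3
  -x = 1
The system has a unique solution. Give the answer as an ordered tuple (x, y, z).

(-1, -5, 3)

Form the augmented matrix and row-reduce:
  [ -3   1   0  |  -2 ]
  [  9  -3  -1  |   3 ]
  [ -1   0   0  |   1 ]
ρ1 -> -1/3·ρ1
  [  1  -1/3   0  |  2/3 ]
  [  9    -3  -1  |    3 ]
  [ -1     0   0  |    1 ]
ρ2 -> ρ2 − 9·ρ1
  [  1  -1/3   0  |  2/3 ]
  [  0     0  -1  |   -3 ]
  [ -1     0   0  |    1 ]
ρ3 -> ρ3 + ρ1
  [ 1  -1/3   0  |  2/3 ]
  [ 0     0  -1  |   -3 ]
  [ 0  -1/3   0  |  5/3 ]
ρ2 <-> ρ3
  [ 1  -1/3   0  |  2/3 ]
  [ 0  -1/3   0  |  5/3 ]
  [ 0     0  -1  |   -3 ]
ρ2 -> -3·ρ2
  [ 1  -1/3   0  |  2/3 ]
  [ 0     1   0  |   -5 ]
  [ 0     0  -1  |   -3 ]
ρ3 -> -1·ρ3
  [ 1  -1/3  0  |  2/3 ]
  [ 0     1  0  |   -5 ]
  [ 0     0  1  |    3 ]
ρ1 -> ρ1 + 1/3·ρ2
  [ 1  0  0  |  -1 ]
  [ 0  1  0  |  -5 ]
  [ 0  0  1  |   3 ]
Reading off the last column: x = -1, y = -5, z = 3.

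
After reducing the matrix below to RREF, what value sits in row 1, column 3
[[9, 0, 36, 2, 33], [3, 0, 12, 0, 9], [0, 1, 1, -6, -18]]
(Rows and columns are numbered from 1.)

ρ1 := 1/9·ρ1
  [ 1  0   4  2/9  11/3 ]
  [ 3  0  12    0     9 ]
  [ 0  1   1   -6   -18 ]
ρ2 := ρ2 − 3·ρ1
  [ 1  0  4   2/9  11/3 ]
  [ 0  0  0  -2/3    -2 ]
  [ 0  1  1    -6   -18 ]
ρ2 <=> ρ3
  [ 1  0  4   2/9  11/3 ]
  [ 0  1  1    -6   -18 ]
  [ 0  0  0  -2/3    -2 ]
ρ3 := -3/2·ρ3
  [ 1  0  4  2/9  11/3 ]
  [ 0  1  1   -6   -18 ]
  [ 0  0  0    1     3 ]
ρ2 := ρ2 + 6·ρ3
  [ 1  0  4  2/9  11/3 ]
  [ 0  1  1    0     0 ]
  [ 0  0  0    1     3 ]
ρ1 := ρ1 − 2/9·ρ3
  [ 1  0  4  0  3 ]
  [ 0  1  1  0  0 ]
  [ 0  0  0  1  3 ]

4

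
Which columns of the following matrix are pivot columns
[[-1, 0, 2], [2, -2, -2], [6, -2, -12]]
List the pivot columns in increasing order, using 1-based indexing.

1, 2, 3

Multiply ρ1 by -1.
  [ 1   0   -2 ]
  [ 2  -2   -2 ]
  [ 6  -2  -12 ]
Subtract 2 times ρ1 from ρ2.
  [ 1   0   -2 ]
  [ 0  -2    2 ]
  [ 6  -2  -12 ]
Subtract 6 times ρ1 from ρ3.
  [ 1   0  -2 ]
  [ 0  -2   2 ]
  [ 0  -2   0 ]
Multiply ρ2 by -1/2.
  [ 1   0  -2 ]
  [ 0   1  -1 ]
  [ 0  -2   0 ]
Add 2 times ρ2 to ρ3.
  [ 1  0  -2 ]
  [ 0  1  -1 ]
  [ 0  0  -2 ]
Multiply ρ3 by -1/2.
  [ 1  0  -2 ]
  [ 0  1  -1 ]
  [ 0  0   1 ]
Add ρ3 to ρ2.
  [ 1  0  -2 ]
  [ 0  1   0 ]
  [ 0  0   1 ]
Add 2 times ρ3 to ρ1.
  [ 1  0  0 ]
  [ 0  1  0 ]
  [ 0  0  1 ]
Pivot columns are the columns containing a leading 1.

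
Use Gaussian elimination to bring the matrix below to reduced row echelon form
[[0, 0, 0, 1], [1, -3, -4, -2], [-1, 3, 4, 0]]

[[1, -3, -4, 0], [0, 0, 0, 1], [0, 0, 0, 0]]

Swap R1 and R2.
  [  1  -3  -4  -2 ]
  [  0   0   0   1 ]
  [ -1   3   4   0 ]
Add R1 to R3.
  [ 1  -3  -4  -2 ]
  [ 0   0   0   1 ]
  [ 0   0   0  -2 ]
Add 2 times R2 to R3.
  [ 1  -3  -4  -2 ]
  [ 0   0   0   1 ]
  [ 0   0   0   0 ]
Add 2 times R2 to R1.
  [ 1  -3  -4  0 ]
  [ 0   0   0  1 ]
  [ 0   0   0  0 ]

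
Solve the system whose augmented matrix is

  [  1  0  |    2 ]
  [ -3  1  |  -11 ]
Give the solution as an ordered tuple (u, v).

R2 := R2 + 3·R1
Reading off the last column: u = 2, v = -5.

(2, -5)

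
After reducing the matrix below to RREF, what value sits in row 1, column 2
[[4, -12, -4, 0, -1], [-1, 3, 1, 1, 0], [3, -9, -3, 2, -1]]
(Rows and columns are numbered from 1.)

-3

R1 ← 1/4·R1
R2 ← R2 + R1
R3 ← R3 − 3·R1
R3 ← R3 − 2·R2
R3 ← 4·R3
R2 ← R2 + 1/4·R3
R1 ← R1 + 1/4·R3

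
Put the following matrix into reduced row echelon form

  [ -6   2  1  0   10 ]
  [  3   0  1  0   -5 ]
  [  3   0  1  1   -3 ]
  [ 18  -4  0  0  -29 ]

R1 → -1/6·R1
  [  1  -1/3  -1/6  0  -5/3 ]
  [  3     0     1  0    -5 ]
  [  3     0     1  1    -3 ]
  [ 18    -4     0  0   -29 ]
R2 → R2 − 3·R1
  [  1  -1/3  -1/6  0  -5/3 ]
  [  0     1   3/2  0     0 ]
  [  3     0     1  1    -3 ]
  [ 18    -4     0  0   -29 ]
R3 → R3 − 3·R1
  [  1  -1/3  -1/6  0  -5/3 ]
  [  0     1   3/2  0     0 ]
  [  0     1   3/2  1     2 ]
  [ 18    -4     0  0   -29 ]
R4 → R4 − 18·R1
  [ 1  -1/3  -1/6  0  -5/3 ]
  [ 0     1   3/2  0     0 ]
  [ 0     1   3/2  1     2 ]
  [ 0     2     3  0     1 ]
R3 → R3 − R2
  [ 1  -1/3  -1/6  0  -5/3 ]
  [ 0     1   3/2  0     0 ]
  [ 0     0     0  1     2 ]
  [ 0     2     3  0     1 ]
R4 → R4 − 2·R2
  [ 1  -1/3  -1/6  0  -5/3 ]
  [ 0     1   3/2  0     0 ]
  [ 0     0     0  1     2 ]
  [ 0     0     0  0     1 ]
R3 → R3 − 2·R4
  [ 1  -1/3  -1/6  0  -5/3 ]
  [ 0     1   3/2  0     0 ]
  [ 0     0     0  1     0 ]
  [ 0     0     0  0     1 ]
R1 → R1 + 5/3·R4
  [ 1  -1/3  -1/6  0  0 ]
  [ 0     1   3/2  0  0 ]
  [ 0     0     0  1  0 ]
  [ 0     0     0  0  1 ]
R1 → R1 + 1/3·R2
  [ 1  0  1/3  0  0 ]
  [ 0  1  3/2  0  0 ]
  [ 0  0    0  1  0 ]
  [ 0  0    0  0  1 ]

[[1, 0, 1/3, 0, 0], [0, 1, 3/2, 0, 0], [0, 0, 0, 1, 0], [0, 0, 0, 0, 1]]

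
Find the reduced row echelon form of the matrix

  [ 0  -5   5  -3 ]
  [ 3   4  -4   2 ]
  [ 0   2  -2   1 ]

[[1, 0, 0, 0], [0, 1, -1, 0], [0, 0, 0, 1]]

R1 <-> R2
  [ 3   4  -4   2 ]
  [ 0  -5   5  -3 ]
  [ 0   2  -2   1 ]
R1 ← 1/3·R1
  [ 1  4/3  -4/3  2/3 ]
  [ 0   -5     5   -3 ]
  [ 0    2    -2    1 ]
R2 ← -1/5·R2
  [ 1  4/3  -4/3  2/3 ]
  [ 0    1    -1  3/5 ]
  [ 0    2    -2    1 ]
R3 ← R3 − 2·R2
  [ 1  4/3  -4/3   2/3 ]
  [ 0    1    -1   3/5 ]
  [ 0    0     0  -1/5 ]
R3 ← -5·R3
  [ 1  4/3  -4/3  2/3 ]
  [ 0    1    -1  3/5 ]
  [ 0    0     0    1 ]
R2 ← R2 − 3/5·R3
  [ 1  4/3  -4/3  2/3 ]
  [ 0    1    -1    0 ]
  [ 0    0     0    1 ]
R1 ← R1 − 2/3·R3
  [ 1  4/3  -4/3  0 ]
  [ 0    1    -1  0 ]
  [ 0    0     0  1 ]
R1 ← R1 − 4/3·R2
  [ 1  0   0  0 ]
  [ 0  1  -1  0 ]
  [ 0  0   0  1 ]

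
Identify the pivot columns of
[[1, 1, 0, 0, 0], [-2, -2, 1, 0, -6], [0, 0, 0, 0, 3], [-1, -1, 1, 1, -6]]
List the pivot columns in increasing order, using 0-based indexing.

0, 2, 3, 4

R2 → R2 + 2·R1
  [  1   1  0  0   0 ]
  [  0   0  1  0  -6 ]
  [  0   0  0  0   3 ]
  [ -1  -1  1  1  -6 ]
R4 → R4 + R1
  [ 1  1  0  0   0 ]
  [ 0  0  1  0  -6 ]
  [ 0  0  0  0   3 ]
  [ 0  0  1  1  -6 ]
R4 → R4 − R2
  [ 1  1  0  0   0 ]
  [ 0  0  1  0  -6 ]
  [ 0  0  0  0   3 ]
  [ 0  0  0  1   0 ]
R3 <-> R4
  [ 1  1  0  0   0 ]
  [ 0  0  1  0  -6 ]
  [ 0  0  0  1   0 ]
  [ 0  0  0  0   3 ]
R4 → 1/3·R4
  [ 1  1  0  0   0 ]
  [ 0  0  1  0  -6 ]
  [ 0  0  0  1   0 ]
  [ 0  0  0  0   1 ]
R2 → R2 + 6·R4
  [ 1  1  0  0  0 ]
  [ 0  0  1  0  0 ]
  [ 0  0  0  1  0 ]
  [ 0  0  0  0  1 ]
Pivot columns are the columns containing a leading 1.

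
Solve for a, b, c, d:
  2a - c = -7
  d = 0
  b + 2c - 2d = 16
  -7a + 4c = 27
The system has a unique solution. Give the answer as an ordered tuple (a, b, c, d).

(-1, 6, 5, 0)

Form the augmented matrix and row-reduce:
  [  2  0  -1   0  |  -7 ]
  [  0  0   0   1  |   0 ]
  [  0  1   2  -2  |  16 ]
  [ -7  0   4   0  |  27 ]
r1 → 1/2·r1
  [  1  0  -1/2   0  |  -7/2 ]
  [  0  0     0   1  |     0 ]
  [  0  1     2  -2  |    16 ]
  [ -7  0     4   0  |    27 ]
r4 → r4 + 7·r1
  [ 1  0  -1/2   0  |  -7/2 ]
  [ 0  0     0   1  |     0 ]
  [ 0  1     2  -2  |    16 ]
  [ 0  0   1/2   0  |   5/2 ]
r2 ↔ r3
  [ 1  0  -1/2   0  |  -7/2 ]
  [ 0  1     2  -2  |    16 ]
  [ 0  0     0   1  |     0 ]
  [ 0  0   1/2   0  |   5/2 ]
r3 ↔ r4
  [ 1  0  -1/2   0  |  -7/2 ]
  [ 0  1     2  -2  |    16 ]
  [ 0  0   1/2   0  |   5/2 ]
  [ 0  0     0   1  |     0 ]
r3 → 2·r3
  [ 1  0  -1/2   0  |  -7/2 ]
  [ 0  1     2  -2  |    16 ]
  [ 0  0     1   0  |     5 ]
  [ 0  0     0   1  |     0 ]
r2 → r2 + 2·r4
  [ 1  0  -1/2  0  |  -7/2 ]
  [ 0  1     2  0  |    16 ]
  [ 0  0     1  0  |     5 ]
  [ 0  0     0  1  |     0 ]
r2 → r2 − 2·r3
  [ 1  0  -1/2  0  |  -7/2 ]
  [ 0  1     0  0  |     6 ]
  [ 0  0     1  0  |     5 ]
  [ 0  0     0  1  |     0 ]
r1 → r1 + 1/2·r3
  [ 1  0  0  0  |  -1 ]
  [ 0  1  0  0  |   6 ]
  [ 0  0  1  0  |   5 ]
  [ 0  0  0  1  |   0 ]
Reading off the last column: a = -1, b = 6, c = 5, d = 0.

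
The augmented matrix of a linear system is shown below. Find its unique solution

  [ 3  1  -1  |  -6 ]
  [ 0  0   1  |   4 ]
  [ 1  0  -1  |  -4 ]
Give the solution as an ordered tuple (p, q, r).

ρ1 -> 1/3·ρ1
  [ 1  1/3  -1/3  |  -2 ]
  [ 0    0     1  |   4 ]
  [ 1    0    -1  |  -4 ]
ρ3 -> ρ3 − ρ1
  [ 1   1/3  -1/3  |  -2 ]
  [ 0     0     1  |   4 ]
  [ 0  -1/3  -2/3  |  -2 ]
ρ2 <-> ρ3
  [ 1   1/3  -1/3  |  -2 ]
  [ 0  -1/3  -2/3  |  -2 ]
  [ 0     0     1  |   4 ]
ρ2 -> -3·ρ2
  [ 1  1/3  -1/3  |  -2 ]
  [ 0    1     2  |   6 ]
  [ 0    0     1  |   4 ]
ρ2 -> ρ2 − 2·ρ3
  [ 1  1/3  -1/3  |  -2 ]
  [ 0    1     0  |  -2 ]
  [ 0    0     1  |   4 ]
ρ1 -> ρ1 + 1/3·ρ3
  [ 1  1/3  0  |  -2/3 ]
  [ 0    1  0  |    -2 ]
  [ 0    0  1  |     4 ]
ρ1 -> ρ1 − 1/3·ρ2
  [ 1  0  0  |   0 ]
  [ 0  1  0  |  -2 ]
  [ 0  0  1  |   4 ]
Reading off the last column: p = 0, q = -2, r = 4.

(0, -2, 4)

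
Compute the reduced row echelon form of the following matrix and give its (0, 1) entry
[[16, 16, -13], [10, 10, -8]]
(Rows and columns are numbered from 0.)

1

Multiply ρ1 by 1/16.
  [  1   1  -13/16 ]
  [ 10  10      -8 ]
Subtract 10 times ρ1 from ρ2.
  [ 1  1  -13/16 ]
  [ 0  0     1/8 ]
Multiply ρ2 by 8.
  [ 1  1  -13/16 ]
  [ 0  0       1 ]
Add 13/16 times ρ2 to ρ1.
  [ 1  1  0 ]
  [ 0  0  1 ]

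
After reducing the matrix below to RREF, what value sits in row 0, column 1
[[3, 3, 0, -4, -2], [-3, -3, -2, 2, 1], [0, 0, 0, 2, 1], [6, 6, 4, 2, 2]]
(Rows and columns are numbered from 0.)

r1 → 1/3·r1
r2 → r2 + 3·r1
r4 → r4 − 6·r1
r2 → -1/2·r2
r4 → r4 − 4·r2
r3 → 1/2·r3
r4 → r4 − 6·r3
r3 → r3 − 1/2·r4
r2 → r2 − 1/2·r4
r1 → r1 + 2/3·r4
r2 → r2 − r3
r1 → r1 + 4/3·r3

1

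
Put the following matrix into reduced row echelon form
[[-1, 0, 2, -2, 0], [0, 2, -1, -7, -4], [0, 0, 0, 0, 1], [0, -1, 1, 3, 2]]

R1 ← -1·R1
  [ 1   0  -2   2   0 ]
  [ 0   2  -1  -7  -4 ]
  [ 0   0   0   0   1 ]
  [ 0  -1   1   3   2 ]
R2 ← 1/2·R2
  [ 1   0    -2     2   0 ]
  [ 0   1  -1/2  -7/2  -2 ]
  [ 0   0     0     0   1 ]
  [ 0  -1     1     3   2 ]
R4 ← R4 + R2
  [ 1  0    -2     2   0 ]
  [ 0  1  -1/2  -7/2  -2 ]
  [ 0  0     0     0   1 ]
  [ 0  0   1/2  -1/2   0 ]
R3 ↔ R4
  [ 1  0    -2     2   0 ]
  [ 0  1  -1/2  -7/2  -2 ]
  [ 0  0   1/2  -1/2   0 ]
  [ 0  0     0     0   1 ]
R3 ← 2·R3
  [ 1  0    -2     2   0 ]
  [ 0  1  -1/2  -7/2  -2 ]
  [ 0  0     1    -1   0 ]
  [ 0  0     0     0   1 ]
R2 ← R2 + 2·R4
  [ 1  0    -2     2  0 ]
  [ 0  1  -1/2  -7/2  0 ]
  [ 0  0     1    -1  0 ]
  [ 0  0     0     0  1 ]
R2 ← R2 + 1/2·R3
  [ 1  0  -2   2  0 ]
  [ 0  1   0  -4  0 ]
  [ 0  0   1  -1  0 ]
  [ 0  0   0   0  1 ]
R1 ← R1 + 2·R3
  [ 1  0  0   0  0 ]
  [ 0  1  0  -4  0 ]
  [ 0  0  1  -1  0 ]
  [ 0  0  0   0  1 ]

[[1, 0, 0, 0, 0], [0, 1, 0, -4, 0], [0, 0, 1, -1, 0], [0, 0, 0, 0, 1]]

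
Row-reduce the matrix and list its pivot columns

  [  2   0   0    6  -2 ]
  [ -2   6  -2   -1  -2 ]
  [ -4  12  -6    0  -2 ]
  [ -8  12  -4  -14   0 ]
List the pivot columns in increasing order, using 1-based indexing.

R1 := 1/2·R1
  [  1   0   0    3  -1 ]
  [ -2   6  -2   -1  -2 ]
  [ -4  12  -6    0  -2 ]
  [ -8  12  -4  -14   0 ]
R2 := R2 + 2·R1
  [  1   0   0    3  -1 ]
  [  0   6  -2    5  -4 ]
  [ -4  12  -6    0  -2 ]
  [ -8  12  -4  -14   0 ]
R3 := R3 + 4·R1
  [  1   0   0    3  -1 ]
  [  0   6  -2    5  -4 ]
  [  0  12  -6   12  -6 ]
  [ -8  12  -4  -14   0 ]
R4 := R4 + 8·R1
  [ 1   0   0   3  -1 ]
  [ 0   6  -2   5  -4 ]
  [ 0  12  -6  12  -6 ]
  [ 0  12  -4  10  -8 ]
R2 := 1/6·R2
  [ 1   0     0    3    -1 ]
  [ 0   1  -1/3  5/6  -2/3 ]
  [ 0  12    -6   12    -6 ]
  [ 0  12    -4   10    -8 ]
R3 := R3 − 12·R2
  [ 1   0     0    3    -1 ]
  [ 0   1  -1/3  5/6  -2/3 ]
  [ 0   0    -2    2     2 ]
  [ 0  12    -4   10    -8 ]
R4 := R4 − 12·R2
  [ 1  0     0    3    -1 ]
  [ 0  1  -1/3  5/6  -2/3 ]
  [ 0  0    -2    2     2 ]
  [ 0  0     0    0     0 ]
R3 := -1/2·R3
  [ 1  0     0    3    -1 ]
  [ 0  1  -1/3  5/6  -2/3 ]
  [ 0  0     1   -1    -1 ]
  [ 0  0     0    0     0 ]
R2 := R2 + 1/3·R3
  [ 1  0  0    3  -1 ]
  [ 0  1  0  1/2  -1 ]
  [ 0  0  1   -1  -1 ]
  [ 0  0  0    0   0 ]
Pivot columns are the columns containing a leading 1.

1, 2, 3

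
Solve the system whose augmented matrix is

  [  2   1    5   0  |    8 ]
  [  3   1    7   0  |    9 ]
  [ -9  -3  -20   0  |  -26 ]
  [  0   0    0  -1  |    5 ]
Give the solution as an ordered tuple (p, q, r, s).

(-1, 5, 1, -5)

Multiply ρ1 by 1/2.
  [  1  1/2  5/2   0  |    4 ]
  [  3    1    7   0  |    9 ]
  [ -9   -3  -20   0  |  -26 ]
  [  0    0    0  -1  |    5 ]
Subtract 3 times ρ1 from ρ2.
  [  1   1/2   5/2   0  |    4 ]
  [  0  -1/2  -1/2   0  |   -3 ]
  [ -9    -3   -20   0  |  -26 ]
  [  0     0     0  -1  |    5 ]
Add 9 times ρ1 to ρ3.
  [ 1   1/2   5/2   0  |   4 ]
  [ 0  -1/2  -1/2   0  |  -3 ]
  [ 0   3/2   5/2   0  |  10 ]
  [ 0     0     0  -1  |   5 ]
Multiply ρ2 by -2.
  [ 1  1/2  5/2   0  |   4 ]
  [ 0    1    1   0  |   6 ]
  [ 0  3/2  5/2   0  |  10 ]
  [ 0    0    0  -1  |   5 ]
Subtract 3/2 times ρ2 from ρ3.
  [ 1  1/2  5/2   0  |  4 ]
  [ 0    1    1   0  |  6 ]
  [ 0    0    1   0  |  1 ]
  [ 0    0    0  -1  |  5 ]
Multiply ρ4 by -1.
  [ 1  1/2  5/2  0  |   4 ]
  [ 0    1    1  0  |   6 ]
  [ 0    0    1  0  |   1 ]
  [ 0    0    0  1  |  -5 ]
Subtract ρ3 from ρ2.
  [ 1  1/2  5/2  0  |   4 ]
  [ 0    1    0  0  |   5 ]
  [ 0    0    1  0  |   1 ]
  [ 0    0    0  1  |  -5 ]
Subtract 5/2 times ρ3 from ρ1.
  [ 1  1/2  0  0  |  3/2 ]
  [ 0    1  0  0  |    5 ]
  [ 0    0  1  0  |    1 ]
  [ 0    0  0  1  |   -5 ]
Subtract 1/2 times ρ2 from ρ1.
  [ 1  0  0  0  |  -1 ]
  [ 0  1  0  0  |   5 ]
  [ 0  0  1  0  |   1 ]
  [ 0  0  0  1  |  -5 ]
Reading off the last column: p = -1, q = 5, r = 1, s = -5.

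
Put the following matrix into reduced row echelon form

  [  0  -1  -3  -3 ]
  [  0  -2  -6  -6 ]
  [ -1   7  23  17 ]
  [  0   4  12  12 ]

r1 ↔ r3
  [ -1   7  23  17 ]
  [  0  -2  -6  -6 ]
  [  0  -1  -3  -3 ]
  [  0   4  12  12 ]
r1 → -1·r1
  [ 1  -7  -23  -17 ]
  [ 0  -2   -6   -6 ]
  [ 0  -1   -3   -3 ]
  [ 0   4   12   12 ]
r2 → -1/2·r2
  [ 1  -7  -23  -17 ]
  [ 0   1    3    3 ]
  [ 0  -1   -3   -3 ]
  [ 0   4   12   12 ]
r3 → r3 + r2
  [ 1  -7  -23  -17 ]
  [ 0   1    3    3 ]
  [ 0   0    0    0 ]
  [ 0   4   12   12 ]
r4 → r4 − 4·r2
  [ 1  -7  -23  -17 ]
  [ 0   1    3    3 ]
  [ 0   0    0    0 ]
  [ 0   0    0    0 ]
r1 → r1 + 7·r2
  [ 1  0  -2  4 ]
  [ 0  1   3  3 ]
  [ 0  0   0  0 ]
  [ 0  0   0  0 ]

[[1, 0, -2, 4], [0, 1, 3, 3], [0, 0, 0, 0], [0, 0, 0, 0]]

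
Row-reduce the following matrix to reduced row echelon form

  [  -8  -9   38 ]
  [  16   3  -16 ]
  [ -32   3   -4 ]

Multiply r1 by -1/8.
  [   1  9/8  -19/4 ]
  [  16    3    -16 ]
  [ -32    3     -4 ]
Subtract 16 times r1 from r2.
  [   1  9/8  -19/4 ]
  [   0  -15     60 ]
  [ -32    3     -4 ]
Add 32 times r1 to r3.
  [ 1  9/8  -19/4 ]
  [ 0  -15     60 ]
  [ 0   39   -156 ]
Multiply r2 by -1/15.
  [ 1  9/8  -19/4 ]
  [ 0    1     -4 ]
  [ 0   39   -156 ]
Subtract 39 times r2 from r3.
  [ 1  9/8  -19/4 ]
  [ 0    1     -4 ]
  [ 0    0      0 ]
Subtract 9/8 times r2 from r1.
  [ 1  0  -1/4 ]
  [ 0  1    -4 ]
  [ 0  0     0 ]

[[1, 0, -1/4], [0, 1, -4], [0, 0, 0]]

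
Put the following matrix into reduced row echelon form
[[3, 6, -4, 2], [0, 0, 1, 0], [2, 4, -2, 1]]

[[1, 2, 0, 0], [0, 0, 1, 0], [0, 0, 0, 1]]

Multiply R1 by 1/3.
  [ 1  2  -4/3  2/3 ]
  [ 0  0     1    0 ]
  [ 2  4    -2    1 ]
Subtract 2 times R1 from R3.
  [ 1  2  -4/3   2/3 ]
  [ 0  0     1     0 ]
  [ 0  0   2/3  -1/3 ]
Subtract 2/3 times R2 from R3.
  [ 1  2  -4/3   2/3 ]
  [ 0  0     1     0 ]
  [ 0  0     0  -1/3 ]
Multiply R3 by -3.
  [ 1  2  -4/3  2/3 ]
  [ 0  0     1    0 ]
  [ 0  0     0    1 ]
Subtract 2/3 times R3 from R1.
  [ 1  2  -4/3  0 ]
  [ 0  0     1  0 ]
  [ 0  0     0  1 ]
Add 4/3 times R2 to R1.
  [ 1  2  0  0 ]
  [ 0  0  1  0 ]
  [ 0  0  0  1 ]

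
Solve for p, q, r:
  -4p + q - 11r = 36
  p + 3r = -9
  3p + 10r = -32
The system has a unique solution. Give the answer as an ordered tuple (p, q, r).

(6, 5, -5)

Form the augmented matrix and row-reduce:
  [ -4  1  -11  |   36 ]
  [  1  0    3  |   -9 ]
  [  3  0   10  |  -32 ]
R1 -> -1/4·R1
R2 -> R2 − R1
R3 -> R3 − 3·R1
R2 -> 4·R2
R3 -> R3 − 3/4·R2
R2 -> R2 − R3
R1 -> R1 − 11/4·R3
R1 -> R1 + 1/4·R2
Reading off the last column: p = 6, q = 5, r = -5.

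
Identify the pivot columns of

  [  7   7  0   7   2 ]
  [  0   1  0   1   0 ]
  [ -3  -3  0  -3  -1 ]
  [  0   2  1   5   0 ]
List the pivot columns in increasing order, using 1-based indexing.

1, 2, 3, 5

Multiply R1 by 1/7.
  [  1   1  0   1  2/7 ]
  [  0   1  0   1    0 ]
  [ -3  -3  0  -3   -1 ]
  [  0   2  1   5    0 ]
Add 3 times R1 to R3.
  [ 1  1  0  1   2/7 ]
  [ 0  1  0  1     0 ]
  [ 0  0  0  0  -1/7 ]
  [ 0  2  1  5     0 ]
Subtract 2 times R2 from R4.
  [ 1  1  0  1   2/7 ]
  [ 0  1  0  1     0 ]
  [ 0  0  0  0  -1/7 ]
  [ 0  0  1  3     0 ]
Swap R3 and R4.
  [ 1  1  0  1   2/7 ]
  [ 0  1  0  1     0 ]
  [ 0  0  1  3     0 ]
  [ 0  0  0  0  -1/7 ]
Multiply R4 by -7.
  [ 1  1  0  1  2/7 ]
  [ 0  1  0  1    0 ]
  [ 0  0  1  3    0 ]
  [ 0  0  0  0    1 ]
Subtract 2/7 times R4 from R1.
  [ 1  1  0  1  0 ]
  [ 0  1  0  1  0 ]
  [ 0  0  1  3  0 ]
  [ 0  0  0  0  1 ]
Subtract R2 from R1.
  [ 1  0  0  0  0 ]
  [ 0  1  0  1  0 ]
  [ 0  0  1  3  0 ]
  [ 0  0  0  0  1 ]
Pivot columns are the columns containing a leading 1.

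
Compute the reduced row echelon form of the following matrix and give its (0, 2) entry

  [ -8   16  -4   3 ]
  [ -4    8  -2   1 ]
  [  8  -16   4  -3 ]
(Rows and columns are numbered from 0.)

1/2

R1 ← -1/8·R1
  [  1   -2  1/2  -3/8 ]
  [ -4    8   -2     1 ]
  [  8  -16    4    -3 ]
R2 ← R2 + 4·R1
  [ 1   -2  1/2  -3/8 ]
  [ 0    0    0  -1/2 ]
  [ 8  -16    4    -3 ]
R3 ← R3 − 8·R1
  [ 1  -2  1/2  -3/8 ]
  [ 0   0    0  -1/2 ]
  [ 0   0    0     0 ]
R2 ← -2·R2
  [ 1  -2  1/2  -3/8 ]
  [ 0   0    0     1 ]
  [ 0   0    0     0 ]
R1 ← R1 + 3/8·R2
  [ 1  -2  1/2  0 ]
  [ 0   0    0  1 ]
  [ 0   0    0  0 ]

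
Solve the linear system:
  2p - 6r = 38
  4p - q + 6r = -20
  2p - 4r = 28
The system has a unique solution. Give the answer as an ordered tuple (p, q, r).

(4, 6, -5)

Form the augmented matrix and row-reduce:
  [ 2   0  -6  |   38 ]
  [ 4  -1   6  |  -20 ]
  [ 2   0  -4  |   28 ]
Multiply r1 by 1/2.
  [ 1   0  -3  |   19 ]
  [ 4  -1   6  |  -20 ]
  [ 2   0  -4  |   28 ]
Subtract 4 times r1 from r2.
  [ 1   0  -3  |   19 ]
  [ 0  -1  18  |  -96 ]
  [ 2   0  -4  |   28 ]
Subtract 2 times r1 from r3.
  [ 1   0  -3  |   19 ]
  [ 0  -1  18  |  -96 ]
  [ 0   0   2  |  -10 ]
Multiply r2 by -1.
  [ 1  0   -3  |   19 ]
  [ 0  1  -18  |   96 ]
  [ 0  0    2  |  -10 ]
Multiply r3 by 1/2.
  [ 1  0   -3  |  19 ]
  [ 0  1  -18  |  96 ]
  [ 0  0    1  |  -5 ]
Add 18 times r3 to r2.
  [ 1  0  -3  |  19 ]
  [ 0  1   0  |   6 ]
  [ 0  0   1  |  -5 ]
Add 3 times r3 to r1.
  [ 1  0  0  |   4 ]
  [ 0  1  0  |   6 ]
  [ 0  0  1  |  -5 ]
Reading off the last column: p = 4, q = 6, r = -5.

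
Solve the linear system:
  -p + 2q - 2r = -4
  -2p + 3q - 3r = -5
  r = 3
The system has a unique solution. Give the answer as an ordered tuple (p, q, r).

(-2, 0, 3)

Form the augmented matrix and row-reduce:
  [ -1  2  -2  |  -4 ]
  [ -2  3  -3  |  -5 ]
  [  0  0   1  |   3 ]
r1 -> -1·r1
  [  1  -2   2  |   4 ]
  [ -2   3  -3  |  -5 ]
  [  0   0   1  |   3 ]
r2 -> r2 + 2·r1
  [ 1  -2  2  |  4 ]
  [ 0  -1  1  |  3 ]
  [ 0   0  1  |  3 ]
r2 -> -1·r2
  [ 1  -2   2  |   4 ]
  [ 0   1  -1  |  -3 ]
  [ 0   0   1  |   3 ]
r2 -> r2 + r3
  [ 1  -2  2  |  4 ]
  [ 0   1  0  |  0 ]
  [ 0   0  1  |  3 ]
r1 -> r1 − 2·r3
  [ 1  -2  0  |  -2 ]
  [ 0   1  0  |   0 ]
  [ 0   0  1  |   3 ]
r1 -> r1 + 2·r2
  [ 1  0  0  |  -2 ]
  [ 0  1  0  |   0 ]
  [ 0  0  1  |   3 ]
Reading off the last column: p = -2, q = 0, r = 3.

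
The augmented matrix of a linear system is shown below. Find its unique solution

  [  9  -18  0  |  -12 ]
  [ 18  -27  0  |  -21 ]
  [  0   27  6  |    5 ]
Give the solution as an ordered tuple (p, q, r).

ρ1 → 1/9·ρ1
  [  1   -2  0  |  -4/3 ]
  [ 18  -27  0  |   -21 ]
  [  0   27  6  |     5 ]
ρ2 → ρ2 − 18·ρ1
  [ 1  -2  0  |  -4/3 ]
  [ 0   9  0  |     3 ]
  [ 0  27  6  |     5 ]
ρ2 → 1/9·ρ2
  [ 1  -2  0  |  -4/3 ]
  [ 0   1  0  |   1/3 ]
  [ 0  27  6  |     5 ]
ρ3 → ρ3 − 27·ρ2
  [ 1  -2  0  |  -4/3 ]
  [ 0   1  0  |   1/3 ]
  [ 0   0  6  |    -4 ]
ρ3 → 1/6·ρ3
  [ 1  -2  0  |  -4/3 ]
  [ 0   1  0  |   1/3 ]
  [ 0   0  1  |  -2/3 ]
ρ1 → ρ1 + 2·ρ2
  [ 1  0  0  |  -2/3 ]
  [ 0  1  0  |   1/3 ]
  [ 0  0  1  |  -2/3 ]
Reading off the last column: p = -2/3, q = 1/3, r = -2/3.

(-2/3, 1/3, -2/3)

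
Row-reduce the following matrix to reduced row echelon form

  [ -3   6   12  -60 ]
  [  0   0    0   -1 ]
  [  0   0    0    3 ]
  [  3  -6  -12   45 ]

[[1, -2, -4, 0], [0, 0, 0, 1], [0, 0, 0, 0], [0, 0, 0, 0]]

R1 := -1/3·R1
  [ 1  -2   -4  20 ]
  [ 0   0    0  -1 ]
  [ 0   0    0   3 ]
  [ 3  -6  -12  45 ]
R4 := R4 − 3·R1
  [ 1  -2  -4   20 ]
  [ 0   0   0   -1 ]
  [ 0   0   0    3 ]
  [ 0   0   0  -15 ]
R2 := -1·R2
  [ 1  -2  -4   20 ]
  [ 0   0   0    1 ]
  [ 0   0   0    3 ]
  [ 0   0   0  -15 ]
R3 := R3 − 3·R2
  [ 1  -2  -4   20 ]
  [ 0   0   0    1 ]
  [ 0   0   0    0 ]
  [ 0   0   0  -15 ]
R4 := R4 + 15·R2
  [ 1  -2  -4  20 ]
  [ 0   0   0   1 ]
  [ 0   0   0   0 ]
  [ 0   0   0   0 ]
R1 := R1 − 20·R2
  [ 1  -2  -4  0 ]
  [ 0   0   0  1 ]
  [ 0   0   0  0 ]
  [ 0   0   0  0 ]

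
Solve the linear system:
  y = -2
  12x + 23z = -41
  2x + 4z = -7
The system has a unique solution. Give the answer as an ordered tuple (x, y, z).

(-3/2, -2, -1)

Form the augmented matrix and row-reduce:
  [  0  1   0  |   -2 ]
  [ 12  0  23  |  -41 ]
  [  2  0   4  |   -7 ]
ρ1 <=> ρ2
  [ 12  0  23  |  -41 ]
  [  0  1   0  |   -2 ]
  [  2  0   4  |   -7 ]
ρ1 ← 1/12·ρ1
  [ 1  0  23/12  |  -41/12 ]
  [ 0  1      0  |      -2 ]
  [ 2  0      4  |      -7 ]
ρ3 ← ρ3 − 2·ρ1
  [ 1  0  23/12  |  -41/12 ]
  [ 0  1      0  |      -2 ]
  [ 0  0    1/6  |    -1/6 ]
ρ3 ← 6·ρ3
  [ 1  0  23/12  |  -41/12 ]
  [ 0  1      0  |      -2 ]
  [ 0  0      1  |      -1 ]
ρ1 ← ρ1 − 23/12·ρ3
  [ 1  0  0  |  -3/2 ]
  [ 0  1  0  |    -2 ]
  [ 0  0  1  |    -1 ]
Reading off the last column: x = -3/2, y = -2, z = -1.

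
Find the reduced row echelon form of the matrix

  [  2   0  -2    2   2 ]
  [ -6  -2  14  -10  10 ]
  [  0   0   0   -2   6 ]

[[1, 0, -1, 0, 4], [0, 1, -4, 0, -2], [0, 0, 0, 1, -3]]

Multiply R1 by 1/2.
  [  1   0  -1    1   1 ]
  [ -6  -2  14  -10  10 ]
  [  0   0   0   -2   6 ]
Add 6 times R1 to R2.
  [ 1   0  -1   1   1 ]
  [ 0  -2   8  -4  16 ]
  [ 0   0   0  -2   6 ]
Multiply R2 by -1/2.
  [ 1  0  -1   1   1 ]
  [ 0  1  -4   2  -8 ]
  [ 0  0   0  -2   6 ]
Multiply R3 by -1/2.
  [ 1  0  -1  1   1 ]
  [ 0  1  -4  2  -8 ]
  [ 0  0   0  1  -3 ]
Subtract 2 times R3 from R2.
  [ 1  0  -1  1   1 ]
  [ 0  1  -4  0  -2 ]
  [ 0  0   0  1  -3 ]
Subtract R3 from R1.
  [ 1  0  -1  0   4 ]
  [ 0  1  -4  0  -2 ]
  [ 0  0   0  1  -3 ]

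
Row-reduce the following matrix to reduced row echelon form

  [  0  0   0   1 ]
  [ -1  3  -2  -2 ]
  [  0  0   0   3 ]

[[1, -3, 2, 0], [0, 0, 0, 1], [0, 0, 0, 0]]

r1 <=> r2
  [ -1  3  -2  -2 ]
  [  0  0   0   1 ]
  [  0  0   0   3 ]
r1 → -1·r1
  [ 1  -3  2  2 ]
  [ 0   0  0  1 ]
  [ 0   0  0  3 ]
r3 → r3 − 3·r2
  [ 1  -3  2  2 ]
  [ 0   0  0  1 ]
  [ 0   0  0  0 ]
r1 → r1 − 2·r2
  [ 1  -3  2  0 ]
  [ 0   0  0  1 ]
  [ 0   0  0  0 ]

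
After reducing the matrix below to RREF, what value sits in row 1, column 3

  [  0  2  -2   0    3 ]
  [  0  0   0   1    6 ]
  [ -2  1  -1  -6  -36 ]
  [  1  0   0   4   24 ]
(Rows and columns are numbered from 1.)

0

R1 <-> R3
  [ -2  1  -1  -6  -36 ]
  [  0  0   0   1    6 ]
  [  0  2  -2   0    3 ]
  [  1  0   0   4   24 ]
R1 -> -1/2·R1
  [ 1  -1/2  1/2  3  18 ]
  [ 0     0    0  1   6 ]
  [ 0     2   -2  0   3 ]
  [ 1     0    0  4  24 ]
R4 -> R4 − R1
  [ 1  -1/2   1/2  3  18 ]
  [ 0     0     0  1   6 ]
  [ 0     2    -2  0   3 ]
  [ 0   1/2  -1/2  1   6 ]
R2 <-> R3
  [ 1  -1/2   1/2  3  18 ]
  [ 0     2    -2  0   3 ]
  [ 0     0     0  1   6 ]
  [ 0   1/2  -1/2  1   6 ]
R2 -> 1/2·R2
  [ 1  -1/2   1/2  3   18 ]
  [ 0     1    -1  0  3/2 ]
  [ 0     0     0  1    6 ]
  [ 0   1/2  -1/2  1    6 ]
R4 -> R4 − 1/2·R2
  [ 1  -1/2  1/2  3    18 ]
  [ 0     1   -1  0   3/2 ]
  [ 0     0    0  1     6 ]
  [ 0     0    0  1  21/4 ]
R4 -> R4 − R3
  [ 1  -1/2  1/2  3    18 ]
  [ 0     1   -1  0   3/2 ]
  [ 0     0    0  1     6 ]
  [ 0     0    0  0  -3/4 ]
R4 -> -4/3·R4
  [ 1  -1/2  1/2  3   18 ]
  [ 0     1   -1  0  3/2 ]
  [ 0     0    0  1    6 ]
  [ 0     0    0  0    1 ]
R3 -> R3 − 6·R4
  [ 1  -1/2  1/2  3   18 ]
  [ 0     1   -1  0  3/2 ]
  [ 0     0    0  1    0 ]
  [ 0     0    0  0    1 ]
R2 -> R2 − 3/2·R4
  [ 1  -1/2  1/2  3  18 ]
  [ 0     1   -1  0   0 ]
  [ 0     0    0  1   0 ]
  [ 0     0    0  0   1 ]
R1 -> R1 − 18·R4
  [ 1  -1/2  1/2  3  0 ]
  [ 0     1   -1  0  0 ]
  [ 0     0    0  1  0 ]
  [ 0     0    0  0  1 ]
R1 -> R1 − 3·R3
  [ 1  -1/2  1/2  0  0 ]
  [ 0     1   -1  0  0 ]
  [ 0     0    0  1  0 ]
  [ 0     0    0  0  1 ]
R1 -> R1 + 1/2·R2
  [ 1  0   0  0  0 ]
  [ 0  1  -1  0  0 ]
  [ 0  0   0  1  0 ]
  [ 0  0   0  0  1 ]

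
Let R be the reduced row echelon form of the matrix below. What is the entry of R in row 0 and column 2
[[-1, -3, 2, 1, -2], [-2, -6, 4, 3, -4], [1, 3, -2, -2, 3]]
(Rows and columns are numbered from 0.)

R1 -> -1·R1
  [  1   3  -2  -1   2 ]
  [ -2  -6   4   3  -4 ]
  [  1   3  -2  -2   3 ]
R2 -> R2 + 2·R1
  [ 1  3  -2  -1  2 ]
  [ 0  0   0   1  0 ]
  [ 1  3  -2  -2  3 ]
R3 -> R3 − R1
  [ 1  3  -2  -1  2 ]
  [ 0  0   0   1  0 ]
  [ 0  0   0  -1  1 ]
R3 -> R3 + R2
  [ 1  3  -2  -1  2 ]
  [ 0  0   0   1  0 ]
  [ 0  0   0   0  1 ]
R1 -> R1 − 2·R3
  [ 1  3  -2  -1  0 ]
  [ 0  0   0   1  0 ]
  [ 0  0   0   0  1 ]
R1 -> R1 + R2
  [ 1  3  -2  0  0 ]
  [ 0  0   0  1  0 ]
  [ 0  0   0  0  1 ]

-2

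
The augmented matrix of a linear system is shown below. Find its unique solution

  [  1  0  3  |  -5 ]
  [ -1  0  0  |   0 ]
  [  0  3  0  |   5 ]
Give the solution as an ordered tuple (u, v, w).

ρ2 -> ρ2 + ρ1
  [ 1  0  3  |  -5 ]
  [ 0  0  3  |  -5 ]
  [ 0  3  0  |   5 ]
ρ2 <=> ρ3
  [ 1  0  3  |  -5 ]
  [ 0  3  0  |   5 ]
  [ 0  0  3  |  -5 ]
ρ2 -> 1/3·ρ2
  [ 1  0  3  |   -5 ]
  [ 0  1  0  |  5/3 ]
  [ 0  0  3  |   -5 ]
ρ3 -> 1/3·ρ3
  [ 1  0  3  |    -5 ]
  [ 0  1  0  |   5/3 ]
  [ 0  0  1  |  -5/3 ]
ρ1 -> ρ1 − 3·ρ3
  [ 1  0  0  |     0 ]
  [ 0  1  0  |   5/3 ]
  [ 0  0  1  |  -5/3 ]
Reading off the last column: u = 0, v = 5/3, w = -5/3.

(0, 5/3, -5/3)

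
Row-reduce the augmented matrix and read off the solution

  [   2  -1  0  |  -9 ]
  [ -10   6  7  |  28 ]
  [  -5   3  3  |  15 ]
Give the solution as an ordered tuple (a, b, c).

(-6, -3, -2)

R1 → 1/2·R1
  [   1  -1/2  0  |  -9/2 ]
  [ -10     6  7  |    28 ]
  [  -5     3  3  |    15 ]
R2 → R2 + 10·R1
  [  1  -1/2  0  |  -9/2 ]
  [  0     1  7  |   -17 ]
  [ -5     3  3  |    15 ]
R3 → R3 + 5·R1
  [ 1  -1/2  0  |   -9/2 ]
  [ 0     1  7  |    -17 ]
  [ 0   1/2  3  |  -15/2 ]
R3 → R3 − 1/2·R2
  [ 1  -1/2     0  |  -9/2 ]
  [ 0     1     7  |   -17 ]
  [ 0     0  -1/2  |     1 ]
R3 → -2·R3
  [ 1  -1/2  0  |  -9/2 ]
  [ 0     1  7  |   -17 ]
  [ 0     0  1  |    -2 ]
R2 → R2 − 7·R3
  [ 1  -1/2  0  |  -9/2 ]
  [ 0     1  0  |    -3 ]
  [ 0     0  1  |    -2 ]
R1 → R1 + 1/2·R2
  [ 1  0  0  |  -6 ]
  [ 0  1  0  |  -3 ]
  [ 0  0  1  |  -2 ]
Reading off the last column: a = -6, b = -3, c = -2.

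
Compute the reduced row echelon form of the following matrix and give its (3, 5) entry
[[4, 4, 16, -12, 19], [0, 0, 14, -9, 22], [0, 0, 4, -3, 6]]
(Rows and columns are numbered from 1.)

2/3

ρ1 ← 1/4·ρ1
  [ 1  1   4  -3  19/4 ]
  [ 0  0  14  -9    22 ]
  [ 0  0   4  -3     6 ]
ρ2 ← 1/14·ρ2
  [ 1  1  4     -3  19/4 ]
  [ 0  0  1  -9/14  11/7 ]
  [ 0  0  4     -3     6 ]
ρ3 ← ρ3 − 4·ρ2
  [ 1  1  4     -3  19/4 ]
  [ 0  0  1  -9/14  11/7 ]
  [ 0  0  0   -3/7  -2/7 ]
ρ3 ← -7/3·ρ3
  [ 1  1  4     -3  19/4 ]
  [ 0  0  1  -9/14  11/7 ]
  [ 0  0  0      1   2/3 ]
ρ2 ← ρ2 + 9/14·ρ3
  [ 1  1  4  -3  19/4 ]
  [ 0  0  1   0     2 ]
  [ 0  0  0   1   2/3 ]
ρ1 ← ρ1 + 3·ρ3
  [ 1  1  4  0  27/4 ]
  [ 0  0  1  0     2 ]
  [ 0  0  0  1   2/3 ]
ρ1 ← ρ1 − 4·ρ2
  [ 1  1  0  0  -5/4 ]
  [ 0  0  1  0     2 ]
  [ 0  0  0  1   2/3 ]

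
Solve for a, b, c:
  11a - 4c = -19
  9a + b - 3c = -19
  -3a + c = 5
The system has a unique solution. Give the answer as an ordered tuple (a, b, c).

(-1, -4, 2)

Form the augmented matrix and row-reduce:
  [ 11  0  -4  |  -19 ]
  [  9  1  -3  |  -19 ]
  [ -3  0   1  |    5 ]
r1 ← 1/11·r1
  [  1  0  -4/11  |  -19/11 ]
  [  9  1     -3  |     -19 ]
  [ -3  0      1  |       5 ]
r2 ← r2 − 9·r1
  [  1  0  -4/11  |  -19/11 ]
  [  0  1   3/11  |  -38/11 ]
  [ -3  0      1  |       5 ]
r3 ← r3 + 3·r1
  [ 1  0  -4/11  |  -19/11 ]
  [ 0  1   3/11  |  -38/11 ]
  [ 0  0  -1/11  |   -2/11 ]
r3 ← -11·r3
  [ 1  0  -4/11  |  -19/11 ]
  [ 0  1   3/11  |  -38/11 ]
  [ 0  0      1  |       2 ]
r2 ← r2 − 3/11·r3
  [ 1  0  -4/11  |  -19/11 ]
  [ 0  1      0  |      -4 ]
  [ 0  0      1  |       2 ]
r1 ← r1 + 4/11·r3
  [ 1  0  0  |  -1 ]
  [ 0  1  0  |  -4 ]
  [ 0  0  1  |   2 ]
Reading off the last column: a = -1, b = -4, c = 2.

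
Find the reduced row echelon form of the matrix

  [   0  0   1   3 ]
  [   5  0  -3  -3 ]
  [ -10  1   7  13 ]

[[1, 0, 0, 6/5], [0, 1, 0, 4], [0, 0, 1, 3]]

Swap R1 and R2.
  [   5  0  -3  -3 ]
  [   0  0   1   3 ]
  [ -10  1   7  13 ]
Multiply R1 by 1/5.
  [   1  0  -3/5  -3/5 ]
  [   0  0     1     3 ]
  [ -10  1     7    13 ]
Add 10 times R1 to R3.
  [ 1  0  -3/5  -3/5 ]
  [ 0  0     1     3 ]
  [ 0  1     1     7 ]
Swap R2 and R3.
  [ 1  0  -3/5  -3/5 ]
  [ 0  1     1     7 ]
  [ 0  0     1     3 ]
Subtract R3 from R2.
  [ 1  0  -3/5  -3/5 ]
  [ 0  1     0     4 ]
  [ 0  0     1     3 ]
Add 3/5 times R3 to R1.
  [ 1  0  0  6/5 ]
  [ 0  1  0    4 ]
  [ 0  0  1    3 ]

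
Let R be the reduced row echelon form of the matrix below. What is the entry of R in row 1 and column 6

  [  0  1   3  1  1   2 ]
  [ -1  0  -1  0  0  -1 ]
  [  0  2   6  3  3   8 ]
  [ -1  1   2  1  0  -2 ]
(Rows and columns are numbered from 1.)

1

r1 ↔ r2
  [ -1  0  -1  0  0  -1 ]
  [  0  1   3  1  1   2 ]
  [  0  2   6  3  3   8 ]
  [ -1  1   2  1  0  -2 ]
r1 := -1·r1
  [  1  0  1  0  0   1 ]
  [  0  1  3  1  1   2 ]
  [  0  2  6  3  3   8 ]
  [ -1  1  2  1  0  -2 ]
r4 := r4 + r1
  [ 1  0  1  0  0   1 ]
  [ 0  1  3  1  1   2 ]
  [ 0  2  6  3  3   8 ]
  [ 0  1  3  1  0  -1 ]
r3 := r3 − 2·r2
  [ 1  0  1  0  0   1 ]
  [ 0  1  3  1  1   2 ]
  [ 0  0  0  1  1   4 ]
  [ 0  1  3  1  0  -1 ]
r4 := r4 − r2
  [ 1  0  1  0   0   1 ]
  [ 0  1  3  1   1   2 ]
  [ 0  0  0  1   1   4 ]
  [ 0  0  0  0  -1  -3 ]
r4 := -1·r4
  [ 1  0  1  0  0  1 ]
  [ 0  1  3  1  1  2 ]
  [ 0  0  0  1  1  4 ]
  [ 0  0  0  0  1  3 ]
r3 := r3 − r4
  [ 1  0  1  0  0  1 ]
  [ 0  1  3  1  1  2 ]
  [ 0  0  0  1  0  1 ]
  [ 0  0  0  0  1  3 ]
r2 := r2 − r4
  [ 1  0  1  0  0   1 ]
  [ 0  1  3  1  0  -1 ]
  [ 0  0  0  1  0   1 ]
  [ 0  0  0  0  1   3 ]
r2 := r2 − r3
  [ 1  0  1  0  0   1 ]
  [ 0  1  3  0  0  -2 ]
  [ 0  0  0  1  0   1 ]
  [ 0  0  0  0  1   3 ]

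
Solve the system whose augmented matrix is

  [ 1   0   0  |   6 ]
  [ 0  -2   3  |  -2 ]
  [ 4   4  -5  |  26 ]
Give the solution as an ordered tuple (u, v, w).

(6, -2, -2)

r3 → r3 − 4·r1
  [ 1   0   0  |   6 ]
  [ 0  -2   3  |  -2 ]
  [ 0   4  -5  |   2 ]
r2 → -1/2·r2
  [ 1  0     0  |  6 ]
  [ 0  1  -3/2  |  1 ]
  [ 0  4    -5  |  2 ]
r3 → r3 − 4·r2
  [ 1  0     0  |   6 ]
  [ 0  1  -3/2  |   1 ]
  [ 0  0     1  |  -2 ]
r2 → r2 + 3/2·r3
  [ 1  0  0  |   6 ]
  [ 0  1  0  |  -2 ]
  [ 0  0  1  |  -2 ]
Reading off the last column: u = 6, v = -2, w = -2.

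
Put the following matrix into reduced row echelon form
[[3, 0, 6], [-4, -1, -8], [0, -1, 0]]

Multiply r1 by 1/3.
  [  1   0   2 ]
  [ -4  -1  -8 ]
  [  0  -1   0 ]
Add 4 times r1 to r2.
  [ 1   0  2 ]
  [ 0  -1  0 ]
  [ 0  -1  0 ]
Multiply r2 by -1.
  [ 1   0  2 ]
  [ 0   1  0 ]
  [ 0  -1  0 ]
Add r2 to r3.
  [ 1  0  2 ]
  [ 0  1  0 ]
  [ 0  0  0 ]

[[1, 0, 2], [0, 1, 0], [0, 0, 0]]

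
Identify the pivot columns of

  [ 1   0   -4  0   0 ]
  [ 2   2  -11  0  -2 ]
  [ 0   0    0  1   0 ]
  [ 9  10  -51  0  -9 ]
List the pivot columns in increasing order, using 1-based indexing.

r2 ← r2 − 2·r1
r4 ← r4 − 9·r1
r2 ← 1/2·r2
r4 ← r4 − 10·r2
r2 ← r2 + r4
Pivot columns are the columns containing a leading 1.

1, 2, 4, 5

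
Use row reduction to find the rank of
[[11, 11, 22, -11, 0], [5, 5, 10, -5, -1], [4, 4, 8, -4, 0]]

rank = 2

R1 := 1/11·R1
  [ 1  1   2  -1   0 ]
  [ 5  5  10  -5  -1 ]
  [ 4  4   8  -4   0 ]
R2 := R2 − 5·R1
  [ 1  1  2  -1   0 ]
  [ 0  0  0   0  -1 ]
  [ 4  4  8  -4   0 ]
R3 := R3 − 4·R1
  [ 1  1  2  -1   0 ]
  [ 0  0  0   0  -1 ]
  [ 0  0  0   0   0 ]
R2 := -1·R2
  [ 1  1  2  -1  0 ]
  [ 0  0  0   0  1 ]
  [ 0  0  0   0  0 ]
The reduced form has 2 nonzero rows.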